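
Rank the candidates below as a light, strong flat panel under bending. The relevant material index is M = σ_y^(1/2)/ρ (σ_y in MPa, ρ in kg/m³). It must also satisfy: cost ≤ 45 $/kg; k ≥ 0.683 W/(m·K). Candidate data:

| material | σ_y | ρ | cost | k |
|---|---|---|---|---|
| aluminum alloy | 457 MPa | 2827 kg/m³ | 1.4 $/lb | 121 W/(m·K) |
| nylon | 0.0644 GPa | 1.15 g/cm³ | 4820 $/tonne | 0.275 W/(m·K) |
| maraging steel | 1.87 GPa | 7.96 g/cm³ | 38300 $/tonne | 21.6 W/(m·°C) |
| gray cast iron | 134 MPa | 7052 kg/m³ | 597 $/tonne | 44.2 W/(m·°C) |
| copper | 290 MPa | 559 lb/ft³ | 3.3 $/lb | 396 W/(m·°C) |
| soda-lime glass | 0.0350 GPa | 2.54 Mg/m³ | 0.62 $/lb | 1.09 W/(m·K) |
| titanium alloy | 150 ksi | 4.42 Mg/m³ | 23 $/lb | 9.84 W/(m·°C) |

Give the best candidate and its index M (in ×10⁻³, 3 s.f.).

Screen on constraints: cost ≤ 45 $/kg; k ≥ 0.683 W/(m·K). Survivors: aluminum alloy, maraging steel, gray cast iron, copper, soda-lime glass.
Putting every candidate on a common basis:
  aluminum alloy: σ_y = 457.0 MPa, ρ = 2827 kg/m³
  maraging steel: σ_y = 1870 MPa, ρ = 7960 kg/m³
  gray cast iron: σ_y = 134.0 MPa, ρ = 7052 kg/m³
  copper: σ_y = 290.0 MPa, ρ = 8954 kg/m³
  soda-lime glass: σ_y = 35.00 MPa, ρ = 2540 kg/m³
  aluminum alloy: M = 7.56×10⁻³
  maraging steel: M = 5.43×10⁻³
  soda-lime glass: M = 2.33×10⁻³
  copper: M = 1.90×10⁻³
  gray cast iron: M = 1.64×10⁻³
Aluminum alloy has the largest M.

aluminum alloy, M = 7.56×10⁻³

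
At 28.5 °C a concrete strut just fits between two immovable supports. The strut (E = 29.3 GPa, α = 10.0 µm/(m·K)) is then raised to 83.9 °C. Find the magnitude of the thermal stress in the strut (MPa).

ΔT = 55.40 K. Constrained thermal stress σ = E·α·ΔT = 29.30×10³ MPa × 10.0×10⁻⁶ × 55.40 = 16.2 MPa (compressive).

16.2 MPa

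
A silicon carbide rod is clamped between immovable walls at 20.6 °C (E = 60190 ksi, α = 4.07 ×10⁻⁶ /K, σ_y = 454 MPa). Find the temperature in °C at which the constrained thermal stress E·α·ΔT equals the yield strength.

E = 60190 ksi = 415.0 GPa.
E·α·ΔT = 454.0 MPa ⇒ ΔT = 454.0 / (415.0×10³ × 4.07×10⁻⁶) = 268.8 K.
T = 20.6 + 268.8 = 289.4 °C.

289 °C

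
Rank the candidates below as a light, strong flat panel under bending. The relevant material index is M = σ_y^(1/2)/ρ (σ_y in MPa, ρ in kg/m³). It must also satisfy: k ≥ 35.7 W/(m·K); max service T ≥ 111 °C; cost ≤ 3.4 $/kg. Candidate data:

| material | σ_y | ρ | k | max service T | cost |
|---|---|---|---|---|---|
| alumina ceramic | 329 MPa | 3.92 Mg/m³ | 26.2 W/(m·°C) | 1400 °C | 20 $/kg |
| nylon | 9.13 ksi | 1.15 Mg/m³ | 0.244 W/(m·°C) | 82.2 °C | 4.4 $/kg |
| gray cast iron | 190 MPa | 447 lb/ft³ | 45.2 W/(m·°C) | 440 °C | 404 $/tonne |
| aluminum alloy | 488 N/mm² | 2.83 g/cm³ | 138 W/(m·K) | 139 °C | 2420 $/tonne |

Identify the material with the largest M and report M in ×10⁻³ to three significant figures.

aluminum alloy, M = 7.81×10⁻³

Screen on constraints: k ≥ 35.7 W/(m·K); max service T ≥ 111 °C; cost ≤ 3.4 $/kg. Survivors: gray cast iron, aluminum alloy.
In SI units:
  gray cast iron: σ_y = 190.0 MPa, ρ = 7160 kg/m³
  aluminum alloy: σ_y = 488.0 MPa, ρ = 2830 kg/m³
  aluminum alloy: M = 7.81×10⁻³
  gray cast iron: M = 1.93×10⁻³
Highest index: aluminum alloy.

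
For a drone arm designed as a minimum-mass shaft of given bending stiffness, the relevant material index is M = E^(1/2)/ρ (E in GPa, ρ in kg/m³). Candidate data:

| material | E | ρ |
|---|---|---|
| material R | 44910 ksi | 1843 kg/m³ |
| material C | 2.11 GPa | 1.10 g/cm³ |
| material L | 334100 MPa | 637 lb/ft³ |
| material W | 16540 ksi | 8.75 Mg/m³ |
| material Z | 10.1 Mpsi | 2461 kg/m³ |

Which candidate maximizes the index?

material R

After converting to SI:
  material R: E = 309.6 GPa, ρ = 1843 kg/m³
  material C: E = 2.110 GPa, ρ = 1100 kg/m³
  material L: E = 334.1 GPa, ρ = 10200 kg/m³
  material W: E = 114.0 GPa, ρ = 8750 kg/m³
  material Z: E = 69.64 GPa, ρ = 2461 kg/m³
  material R: M = 9.55×10⁻³
  material Z: M = 3.39×10⁻³
  material L: M = 1.79×10⁻³
  material C: M = 1.32×10⁻³
  material W: M = 1.22×10⁻³
Highest index: material R.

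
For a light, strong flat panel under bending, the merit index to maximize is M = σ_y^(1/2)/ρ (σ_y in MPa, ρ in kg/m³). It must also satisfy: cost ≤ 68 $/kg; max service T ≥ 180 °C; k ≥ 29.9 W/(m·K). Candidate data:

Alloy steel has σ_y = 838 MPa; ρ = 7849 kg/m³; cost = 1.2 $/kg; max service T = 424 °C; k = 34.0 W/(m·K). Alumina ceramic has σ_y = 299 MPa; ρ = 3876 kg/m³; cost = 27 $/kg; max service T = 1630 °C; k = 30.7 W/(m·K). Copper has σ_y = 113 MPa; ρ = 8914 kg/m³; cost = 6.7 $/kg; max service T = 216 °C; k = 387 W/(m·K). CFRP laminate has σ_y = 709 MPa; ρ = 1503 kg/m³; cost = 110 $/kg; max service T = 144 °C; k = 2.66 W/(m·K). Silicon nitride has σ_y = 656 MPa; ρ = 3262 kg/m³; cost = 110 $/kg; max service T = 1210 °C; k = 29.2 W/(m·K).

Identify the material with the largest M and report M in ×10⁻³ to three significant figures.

alumina ceramic, M = 4.46×10⁻³

Screen on constraints: cost ≤ 68 $/kg; max service T ≥ 180 °C; k ≥ 29.9 W/(m·K). Survivors: alloy steel, alumina ceramic, copper.
Evaluate M for each candidate:
  alumina ceramic: M = 4.46×10⁻³
  alloy steel: M = 3.69×10⁻³
  copper: M = 1.19×10⁻³
Highest index: alumina ceramic.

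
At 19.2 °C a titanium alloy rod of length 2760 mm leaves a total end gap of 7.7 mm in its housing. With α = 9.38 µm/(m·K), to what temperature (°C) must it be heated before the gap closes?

317 °C

α·L₀·ΔT = 7.7 mm ⇒ ΔT = 7.7 / (9.38×10⁻⁶ × 2760.0) = 297.4 K.
T = 19.2 + 297.4 = 316.6 °C.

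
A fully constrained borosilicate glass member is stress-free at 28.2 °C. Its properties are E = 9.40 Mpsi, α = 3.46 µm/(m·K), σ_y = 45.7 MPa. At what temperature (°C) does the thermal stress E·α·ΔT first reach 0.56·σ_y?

E = 9.40 Mpsi = 64.81 GPa.
E·α·ΔT = 25.59 MPa ⇒ ΔT = 25.59 / (64.81×10³ × 3.46×10⁻⁶) = 114.1 K.
T = 28.2 + 114.1 = 142.3 °C.

142 °C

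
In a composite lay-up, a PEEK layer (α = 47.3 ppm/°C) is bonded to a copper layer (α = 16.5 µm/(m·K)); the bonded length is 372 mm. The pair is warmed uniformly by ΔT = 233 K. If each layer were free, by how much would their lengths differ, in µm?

Δα = |47.3 − 16.5|×10⁻⁶/K = 30.8×10⁻⁶/K.
ΔL_mismatch = Δα·L·ΔT = 30.8×10⁻⁶ × 372.0 mm × 233.0 K = 2670 µm.

2670 µm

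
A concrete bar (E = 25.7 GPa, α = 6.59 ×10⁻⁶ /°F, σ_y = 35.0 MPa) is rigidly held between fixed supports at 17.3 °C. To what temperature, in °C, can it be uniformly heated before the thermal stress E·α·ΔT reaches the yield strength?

α = 6.59×10⁻⁶/°F × 9/5 = 11.9×10⁻⁶/K.
E·α·ΔT = 35.00 MPa ⇒ ΔT = 35.00 / (25.70×10³ × 11.9×10⁻⁶) = 114.8 K.
T = 17.3 + 114.8 = 132.1 °C.

132 °C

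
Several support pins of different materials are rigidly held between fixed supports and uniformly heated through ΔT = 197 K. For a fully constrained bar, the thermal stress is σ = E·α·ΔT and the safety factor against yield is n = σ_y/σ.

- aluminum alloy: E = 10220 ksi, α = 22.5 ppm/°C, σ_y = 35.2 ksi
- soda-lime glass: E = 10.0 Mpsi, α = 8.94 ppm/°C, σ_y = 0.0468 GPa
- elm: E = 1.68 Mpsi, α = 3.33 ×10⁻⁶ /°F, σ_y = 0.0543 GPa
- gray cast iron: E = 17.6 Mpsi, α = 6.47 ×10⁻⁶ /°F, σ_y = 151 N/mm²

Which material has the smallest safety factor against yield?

soda-lime glass

With everything in SI (GPa, ×10⁻⁶/K, MPa):
  aluminum alloy: E = 70.46, α = 22.5, σ_y = 242.7 → σ = 312 MPa, n = 0.777
  soda-lime glass: E = 68.95, α = 8.94, σ_y = 46.80 → σ = 121 MPa, n = 0.385
  elm: E = 11.58, α = 5.99, σ_y = 54.30 → σ = 13.7 MPa, n = 3.97
  gray cast iron: E = 121.3, α = 11.6, σ_y = 151.0 → σ = 278 MPa, n = 0.542
Soda-lime glass has the lowest safety factor, n = 0.385.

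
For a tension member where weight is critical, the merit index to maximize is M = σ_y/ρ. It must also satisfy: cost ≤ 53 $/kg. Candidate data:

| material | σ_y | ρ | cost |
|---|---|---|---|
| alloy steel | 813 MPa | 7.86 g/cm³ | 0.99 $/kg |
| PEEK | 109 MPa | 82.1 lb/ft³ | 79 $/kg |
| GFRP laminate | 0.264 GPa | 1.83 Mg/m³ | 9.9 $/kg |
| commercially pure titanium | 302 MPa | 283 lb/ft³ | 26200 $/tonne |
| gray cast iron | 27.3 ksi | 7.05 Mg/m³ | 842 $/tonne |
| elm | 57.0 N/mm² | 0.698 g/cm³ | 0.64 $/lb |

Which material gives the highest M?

Screen on constraints: cost ≤ 53 $/kg. Survivors: alloy steel, GFRP laminate, commercially pure titanium, gray cast iron, elm.
After converting to SI:
  alloy steel: σ_y = 813.0 MPa, ρ = 7860 kg/m³
  GFRP laminate: σ_y = 264.0 MPa, ρ = 1830 kg/m³
  commercially pure titanium: σ_y = 302.0 MPa, ρ = 4533 kg/m³
  gray cast iron: σ_y = 188.2 MPa, ρ = 7050 kg/m³
  elm: σ_y = 57.00 MPa, ρ = 698.0 kg/m³
  GFRP laminate: M = 144 kN·m/kg
  alloy steel: M = 103 kN·m/kg
  elm: M = 81.7 kN·m/kg
  commercially pure titanium: M = 66.6 kN·m/kg
  gray cast iron: M = 26.7 kN·m/kg
Highest index: GFRP laminate.

GFRP laminate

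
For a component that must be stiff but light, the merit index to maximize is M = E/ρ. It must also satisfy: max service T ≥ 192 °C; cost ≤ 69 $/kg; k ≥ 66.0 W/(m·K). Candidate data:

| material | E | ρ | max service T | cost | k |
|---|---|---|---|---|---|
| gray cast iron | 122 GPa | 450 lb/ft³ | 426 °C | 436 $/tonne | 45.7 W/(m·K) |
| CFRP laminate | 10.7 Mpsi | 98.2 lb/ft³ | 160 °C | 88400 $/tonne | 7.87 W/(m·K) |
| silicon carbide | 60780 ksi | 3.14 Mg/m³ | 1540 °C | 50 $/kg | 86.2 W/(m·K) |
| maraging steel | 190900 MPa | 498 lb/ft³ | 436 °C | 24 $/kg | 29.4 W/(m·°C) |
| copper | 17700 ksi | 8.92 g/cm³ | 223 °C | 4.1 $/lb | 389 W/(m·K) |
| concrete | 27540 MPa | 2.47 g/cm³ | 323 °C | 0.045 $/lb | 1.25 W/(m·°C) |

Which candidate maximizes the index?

Screen on constraints: max service T ≥ 192 °C; cost ≤ 69 $/kg; k ≥ 66.0 W/(m·K). Survivors: silicon carbide, copper.
After converting to SI:
  silicon carbide: E = 419.1 GPa, ρ = 3140 kg/m³
  copper: E = 122.0 GPa, ρ = 8920 kg/m³
  silicon carbide: M = 133 MN·m/kg
  copper: M = 13.7 MN·m/kg
Silicon carbide ranks first.

silicon carbide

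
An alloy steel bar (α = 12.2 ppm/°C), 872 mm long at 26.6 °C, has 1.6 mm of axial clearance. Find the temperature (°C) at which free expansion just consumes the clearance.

177 °C

α·L₀·ΔT = 1.6 mm ⇒ ΔT = 1.6 / (12.2×10⁻⁶ × 872.0) = 150.4 K.
T = 26.6 + 150.4 = 177.0 °C.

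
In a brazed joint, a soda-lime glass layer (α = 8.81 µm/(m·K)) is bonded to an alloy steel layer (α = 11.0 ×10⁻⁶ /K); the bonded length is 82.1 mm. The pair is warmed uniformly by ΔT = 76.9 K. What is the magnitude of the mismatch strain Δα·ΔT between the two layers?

Δα = |8.81 − 11.0|×10⁻⁶/K = 2.19×10⁻⁶/K.
Mismatch strain = Δα·ΔT = 2.19×10⁻⁶ × 76.9 = 1.68×10⁻⁴.

1.68×10⁻⁴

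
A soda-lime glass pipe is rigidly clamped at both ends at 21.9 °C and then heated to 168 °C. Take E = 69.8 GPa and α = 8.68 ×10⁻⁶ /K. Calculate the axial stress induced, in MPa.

ΔT = 146.1 K. Constrained thermal stress σ = E·α·ΔT = 69.80×10³ MPa × 8.68×10⁻⁶ × 146.1 = 88.5 MPa (compressive).

88.5 MPa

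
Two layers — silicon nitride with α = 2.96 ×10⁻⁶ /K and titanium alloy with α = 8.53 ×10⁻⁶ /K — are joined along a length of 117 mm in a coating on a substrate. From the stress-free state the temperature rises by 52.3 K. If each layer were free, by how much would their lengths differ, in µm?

34.1 µm

Δα = |2.96 − 8.53|×10⁻⁶/K = 5.57×10⁻⁶/K.
ΔL_mismatch = Δα·L·ΔT = 5.57×10⁻⁶ × 117.0 mm × 52.3 K = 34.1 µm.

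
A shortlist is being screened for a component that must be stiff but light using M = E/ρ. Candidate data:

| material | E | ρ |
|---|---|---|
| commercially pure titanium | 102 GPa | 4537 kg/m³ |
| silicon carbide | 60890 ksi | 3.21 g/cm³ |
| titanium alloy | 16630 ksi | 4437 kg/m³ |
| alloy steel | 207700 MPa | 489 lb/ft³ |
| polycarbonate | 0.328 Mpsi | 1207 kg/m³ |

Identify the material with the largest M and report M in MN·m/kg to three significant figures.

silicon carbide, M = 131 MN·m/kg

After converting to SI:
  commercially pure titanium: E = 102.0 GPa, ρ = 4537 kg/m³
  silicon carbide: E = 419.8 GPa, ρ = 3210 kg/m³
  titanium alloy: E = 114.7 GPa, ρ = 4437 kg/m³
  alloy steel: E = 207.7 GPa, ρ = 7833 kg/m³
  polycarbonate: E = 2.261 GPa, ρ = 1207 kg/m³
  silicon carbide: M = 131 MN·m/kg
  alloy steel: M = 26.5 MN·m/kg
  titanium alloy: M = 25.8 MN·m/kg
  commercially pure titanium: M = 22.5 MN·m/kg
  polycarbonate: M = 1.87 MN·m/kg
Silicon carbide ranks first.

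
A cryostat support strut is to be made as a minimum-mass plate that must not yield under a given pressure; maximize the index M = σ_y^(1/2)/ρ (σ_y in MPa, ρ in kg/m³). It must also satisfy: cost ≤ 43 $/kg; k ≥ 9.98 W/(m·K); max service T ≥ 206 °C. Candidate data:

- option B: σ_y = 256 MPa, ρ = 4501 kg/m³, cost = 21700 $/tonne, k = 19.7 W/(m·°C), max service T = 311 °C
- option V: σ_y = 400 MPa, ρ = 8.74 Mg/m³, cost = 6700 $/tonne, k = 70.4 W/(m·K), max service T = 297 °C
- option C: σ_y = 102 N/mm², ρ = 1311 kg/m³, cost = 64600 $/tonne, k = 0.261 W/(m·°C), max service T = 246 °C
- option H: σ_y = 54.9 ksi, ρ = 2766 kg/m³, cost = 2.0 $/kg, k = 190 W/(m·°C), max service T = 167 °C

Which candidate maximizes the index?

Screen on constraints: cost ≤ 43 $/kg; k ≥ 9.98 W/(m·K); max service T ≥ 206 °C. Survivors: option B, option V.
In SI units:
  option B: σ_y = 256.0 MPa, ρ = 4501 kg/m³
  option V: σ_y = 400.0 MPa, ρ = 8740 kg/m³
  option B: M = 3.55×10⁻³
  option V: M = 2.29×10⁻³
Option B ranks first.

option B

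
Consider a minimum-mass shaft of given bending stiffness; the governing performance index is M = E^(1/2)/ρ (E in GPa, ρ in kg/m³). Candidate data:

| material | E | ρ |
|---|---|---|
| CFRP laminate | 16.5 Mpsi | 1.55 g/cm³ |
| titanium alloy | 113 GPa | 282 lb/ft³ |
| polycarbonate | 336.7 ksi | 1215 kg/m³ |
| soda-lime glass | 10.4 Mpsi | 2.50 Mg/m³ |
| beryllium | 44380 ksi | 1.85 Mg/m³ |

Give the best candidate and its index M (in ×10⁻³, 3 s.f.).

beryllium, M = 9.46×10⁻³

In SI units:
  CFRP laminate: E = 113.8 GPa, ρ = 1550 kg/m³
  titanium alloy: E = 113.0 GPa, ρ = 4517 kg/m³
  polycarbonate: E = 2.321 GPa, ρ = 1215 kg/m³
  soda-lime glass: E = 71.71 GPa, ρ = 2500 kg/m³
  beryllium: E = 306.0 GPa, ρ = 1850 kg/m³
  beryllium: M = 9.46×10⁻³
  CFRP laminate: M = 6.88×10⁻³
  soda-lime glass: M = 3.39×10⁻³
  titanium alloy: M = 2.35×10⁻³
  polycarbonate: M = 1.25×10⁻³
Beryllium ranks first.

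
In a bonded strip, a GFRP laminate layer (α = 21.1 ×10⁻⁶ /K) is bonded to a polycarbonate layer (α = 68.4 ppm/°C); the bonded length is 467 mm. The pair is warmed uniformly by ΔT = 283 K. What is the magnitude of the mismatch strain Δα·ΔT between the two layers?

0.0134

Δα = |21.1 − 68.4|×10⁻⁶/K = 47.3×10⁻⁶/K.
Mismatch strain = Δα·ΔT = 47.3×10⁻⁶ × 283.0 = 0.0134.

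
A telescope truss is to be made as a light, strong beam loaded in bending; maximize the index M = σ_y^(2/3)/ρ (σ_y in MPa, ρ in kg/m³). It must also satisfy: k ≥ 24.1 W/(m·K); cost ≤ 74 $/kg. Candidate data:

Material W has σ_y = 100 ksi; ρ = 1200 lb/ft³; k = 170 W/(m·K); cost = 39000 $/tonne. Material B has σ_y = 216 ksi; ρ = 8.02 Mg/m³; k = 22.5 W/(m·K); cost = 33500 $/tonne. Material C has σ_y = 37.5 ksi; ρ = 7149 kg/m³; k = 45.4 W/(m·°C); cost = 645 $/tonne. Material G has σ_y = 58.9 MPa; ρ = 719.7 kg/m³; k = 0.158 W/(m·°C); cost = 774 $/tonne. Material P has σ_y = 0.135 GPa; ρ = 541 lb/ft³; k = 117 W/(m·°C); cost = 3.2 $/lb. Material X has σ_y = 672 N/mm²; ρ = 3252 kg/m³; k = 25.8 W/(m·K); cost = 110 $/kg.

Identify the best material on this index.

Screen on constraints: k ≥ 24.1 W/(m·K); cost ≤ 74 $/kg. Survivors: material W, material C, material P.
After converting to SI:
  material W: σ_y = 689.5 MPa, ρ = 19220 kg/m³
  material C: σ_y = 258.6 MPa, ρ = 7149 kg/m³
  material P: σ_y = 135.0 MPa, ρ = 8666 kg/m³
  material C: M = 5.68×10⁻³
  material W: M = 4.06×10⁻³
  material P: M = 3.04×10⁻³
Material C ranks first.

material C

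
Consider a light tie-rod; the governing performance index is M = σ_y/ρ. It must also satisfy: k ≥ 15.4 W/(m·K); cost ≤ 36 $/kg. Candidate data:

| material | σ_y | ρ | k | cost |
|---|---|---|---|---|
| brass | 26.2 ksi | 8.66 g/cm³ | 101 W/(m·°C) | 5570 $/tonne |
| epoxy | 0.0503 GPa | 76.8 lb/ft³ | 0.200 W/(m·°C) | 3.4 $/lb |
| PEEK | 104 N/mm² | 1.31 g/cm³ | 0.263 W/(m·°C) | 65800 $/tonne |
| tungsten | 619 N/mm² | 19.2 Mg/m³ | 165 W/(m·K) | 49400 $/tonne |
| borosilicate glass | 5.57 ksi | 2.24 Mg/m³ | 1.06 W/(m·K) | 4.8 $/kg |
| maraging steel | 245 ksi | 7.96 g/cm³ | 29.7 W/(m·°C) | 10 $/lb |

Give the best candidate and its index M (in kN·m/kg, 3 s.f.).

maraging steel, M = 212 kN·m/kg

Screen on constraints: k ≥ 15.4 W/(m·K); cost ≤ 36 $/kg. Survivors: brass, maraging steel.
Normalizing units and computing the index:
  brass: σ_y = 180.6 MPa, ρ = 8660 kg/m³
  maraging steel: σ_y = 1689 MPa, ρ = 7960 kg/m³
  maraging steel: M = 212 kN·m/kg
  brass: M = 20.9 kN·m/kg
Maraging steel has the largest M.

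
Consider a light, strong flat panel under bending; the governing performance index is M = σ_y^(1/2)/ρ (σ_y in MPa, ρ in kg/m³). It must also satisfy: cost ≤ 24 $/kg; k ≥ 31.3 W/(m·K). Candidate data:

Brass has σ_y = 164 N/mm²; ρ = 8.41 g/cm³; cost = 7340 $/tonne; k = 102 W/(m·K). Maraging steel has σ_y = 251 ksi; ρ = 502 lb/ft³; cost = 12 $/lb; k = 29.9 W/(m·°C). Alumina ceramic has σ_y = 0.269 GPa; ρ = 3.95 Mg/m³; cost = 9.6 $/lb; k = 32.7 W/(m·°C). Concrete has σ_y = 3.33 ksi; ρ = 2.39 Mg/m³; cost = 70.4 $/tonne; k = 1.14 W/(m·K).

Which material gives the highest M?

Screen on constraints: cost ≤ 24 $/kg; k ≥ 31.3 W/(m·K). Survivors: brass, alumina ceramic.
Putting every candidate on a common basis:
  brass: σ_y = 164.0 MPa, ρ = 8410 kg/m³
  alumina ceramic: σ_y = 269.0 MPa, ρ = 3950 kg/m³
  alumina ceramic: M = 4.15×10⁻³
  brass: M = 1.52×10⁻³
The maximum is for alumina ceramic.

alumina ceramic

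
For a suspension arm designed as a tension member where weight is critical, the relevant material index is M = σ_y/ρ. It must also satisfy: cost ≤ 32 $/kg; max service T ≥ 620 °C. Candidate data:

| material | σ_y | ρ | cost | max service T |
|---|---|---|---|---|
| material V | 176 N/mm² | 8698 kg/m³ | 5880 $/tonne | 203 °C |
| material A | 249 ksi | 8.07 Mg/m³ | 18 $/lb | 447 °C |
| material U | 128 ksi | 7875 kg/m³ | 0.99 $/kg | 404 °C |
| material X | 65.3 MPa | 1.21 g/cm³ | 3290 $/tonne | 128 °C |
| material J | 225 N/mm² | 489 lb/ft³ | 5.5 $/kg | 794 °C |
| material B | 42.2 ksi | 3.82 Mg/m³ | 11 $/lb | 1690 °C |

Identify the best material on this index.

material B

Screen on constraints: cost ≤ 32 $/kg; max service T ≥ 620 °C. Survivors: material J, material B.
Putting every candidate on a common basis:
  material J: σ_y = 225.0 MPa, ρ = 7833 kg/m³
  material B: σ_y = 291.0 MPa, ρ = 3820 kg/m³
  material B: M = 76.2 kN·m/kg
  material J: M = 28.7 kN·m/kg
Highest index: material B.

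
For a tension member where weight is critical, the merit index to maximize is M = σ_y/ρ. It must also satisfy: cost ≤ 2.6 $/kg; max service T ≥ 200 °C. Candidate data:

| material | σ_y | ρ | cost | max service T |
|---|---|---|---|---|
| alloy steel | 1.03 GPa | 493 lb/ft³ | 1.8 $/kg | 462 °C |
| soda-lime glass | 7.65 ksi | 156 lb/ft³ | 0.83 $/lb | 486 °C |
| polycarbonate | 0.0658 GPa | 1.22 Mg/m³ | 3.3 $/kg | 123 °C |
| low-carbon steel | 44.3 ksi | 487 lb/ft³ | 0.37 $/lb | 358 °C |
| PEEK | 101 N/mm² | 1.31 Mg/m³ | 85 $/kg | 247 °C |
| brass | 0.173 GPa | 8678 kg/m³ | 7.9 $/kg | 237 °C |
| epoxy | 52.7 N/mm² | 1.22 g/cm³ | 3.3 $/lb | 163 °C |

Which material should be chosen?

Screen on constraints: cost ≤ 2.6 $/kg; max service T ≥ 200 °C. Survivors: alloy steel, soda-lime glass, low-carbon steel.
After converting to SI:
  alloy steel: σ_y = 1030 MPa, ρ = 7897 kg/m³
  soda-lime glass: σ_y = 52.74 MPa, ρ = 2499 kg/m³
  low-carbon steel: σ_y = 305.4 MPa, ρ = 7801 kg/m³
  alloy steel: M = 130 kN·m/kg
  low-carbon steel: M = 39.2 kN·m/kg
  soda-lime glass: M = 21.1 kN·m/kg
Highest index: alloy steel.

alloy steel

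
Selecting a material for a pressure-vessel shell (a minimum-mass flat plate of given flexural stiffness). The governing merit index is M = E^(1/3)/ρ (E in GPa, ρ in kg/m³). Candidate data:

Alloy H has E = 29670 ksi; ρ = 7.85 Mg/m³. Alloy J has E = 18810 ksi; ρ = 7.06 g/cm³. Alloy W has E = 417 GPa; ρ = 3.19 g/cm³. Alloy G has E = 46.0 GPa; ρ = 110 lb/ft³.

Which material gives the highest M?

alloy W

Putting every candidate on a common basis:
  alloy H: E = 204.6 GPa, ρ = 7850 kg/m³
  alloy J: E = 129.7 GPa, ρ = 7060 kg/m³
  alloy W: E = 417.0 GPa, ρ = 3190 kg/m³
  alloy G: E = 46.00 GPa, ρ = 1762 kg/m³
  alloy W: M = 2.34×10⁻³
  alloy G: M = 2.03×10⁻³
  alloy H: M = 0.751×10⁻³
  alloy J: M = 0.717×10⁻³
Alloy W ranks first.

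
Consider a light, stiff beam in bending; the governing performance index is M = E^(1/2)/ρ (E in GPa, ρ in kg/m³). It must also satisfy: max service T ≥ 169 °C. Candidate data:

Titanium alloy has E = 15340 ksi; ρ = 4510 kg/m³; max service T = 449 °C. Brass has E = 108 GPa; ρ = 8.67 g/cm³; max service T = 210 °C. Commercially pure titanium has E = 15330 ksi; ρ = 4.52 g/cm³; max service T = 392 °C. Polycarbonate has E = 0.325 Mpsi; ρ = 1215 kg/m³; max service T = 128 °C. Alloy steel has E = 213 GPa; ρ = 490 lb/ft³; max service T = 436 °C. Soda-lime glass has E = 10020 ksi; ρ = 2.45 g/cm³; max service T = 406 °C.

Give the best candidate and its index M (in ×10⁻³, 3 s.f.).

Screen on constraints: max service T ≥ 169 °C. Survivors: titanium alloy, brass, commercially pure titanium, alloy steel, soda-lime glass.
In SI units:
  titanium alloy: E = 105.8 GPa, ρ = 4510 kg/m³
  brass: E = 108.0 GPa, ρ = 8670 kg/m³
  commercially pure titanium: E = 105.7 GPa, ρ = 4520 kg/m³
  alloy steel: E = 213.0 GPa, ρ = 7849 kg/m³
  soda-lime glass: E = 69.09 GPa, ρ = 2450 kg/m³
  soda-lime glass: M = 3.39×10⁻³
  titanium alloy: M = 2.28×10⁻³
  commercially pure titanium: M = 2.27×10⁻³
  alloy steel: M = 1.86×10⁻³
  brass: M = 1.20×10⁻³
The maximum is for soda-lime glass.

soda-lime glass, M = 3.39×10⁻³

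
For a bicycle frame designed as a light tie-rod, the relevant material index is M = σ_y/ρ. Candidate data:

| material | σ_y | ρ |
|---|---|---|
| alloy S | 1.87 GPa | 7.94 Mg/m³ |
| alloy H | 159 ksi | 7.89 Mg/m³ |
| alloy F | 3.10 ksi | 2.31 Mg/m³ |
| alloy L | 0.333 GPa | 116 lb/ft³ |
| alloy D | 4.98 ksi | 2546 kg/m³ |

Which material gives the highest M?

In SI units:
  alloy S: σ_y = 1870 MPa, ρ = 7940 kg/m³
  alloy H: σ_y = 1096 MPa, ρ = 7890 kg/m³
  alloy F: σ_y = 21.37 MPa, ρ = 2310 kg/m³
  alloy L: σ_y = 333.0 MPa, ρ = 1858 kg/m³
  alloy D: σ_y = 34.34 MPa, ρ = 2546 kg/m³
  alloy S: M = 236 kN·m/kg
  alloy L: M = 179 kN·m/kg
  alloy H: M = 139 kN·m/kg
  alloy D: M = 13.5 kN·m/kg
  alloy F: M = 9.25 kN·m/kg
Highest index: alloy S.

alloy S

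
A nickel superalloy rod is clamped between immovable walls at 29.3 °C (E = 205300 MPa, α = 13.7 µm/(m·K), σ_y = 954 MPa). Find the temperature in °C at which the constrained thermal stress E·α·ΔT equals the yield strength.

E = 205300 MPa = 205.3 GPa.
E·α·ΔT = 954.0 MPa ⇒ ΔT = 954.0 / (205.3×10³ × 13.7×10⁻⁶) = 339.2 K.
T = 29.3 + 339.2 = 368.5 °C.

368 °C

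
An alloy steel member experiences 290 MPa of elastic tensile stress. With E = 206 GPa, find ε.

ε = σ/E = 290 / 206000 = 1.41×10⁻³.

1.41×10⁻³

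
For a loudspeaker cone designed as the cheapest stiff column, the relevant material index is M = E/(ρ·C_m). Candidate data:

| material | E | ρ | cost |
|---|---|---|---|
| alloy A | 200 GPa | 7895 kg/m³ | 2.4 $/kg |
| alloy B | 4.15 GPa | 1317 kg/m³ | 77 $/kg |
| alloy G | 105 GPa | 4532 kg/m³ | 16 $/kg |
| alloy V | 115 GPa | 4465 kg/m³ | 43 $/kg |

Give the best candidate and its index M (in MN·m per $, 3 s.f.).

alloy A, M = 10.6 MN·m per $

Computing M directly (units already consistent):
  alloy A: M = 10.6 MN·m per $
  alloy G: M = 1.45 MN·m per $
  alloy V: M = 0.599 MN·m per $
  alloy B: M = 0.0409 MN·m per $
Highest index: alloy A.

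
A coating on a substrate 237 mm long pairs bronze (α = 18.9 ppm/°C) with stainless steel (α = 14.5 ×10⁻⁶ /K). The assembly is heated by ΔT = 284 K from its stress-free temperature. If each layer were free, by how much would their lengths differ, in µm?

Δα = |18.9 − 14.5|×10⁻⁶/K = 4.40×10⁻⁶/K.
ΔL_mismatch = Δα·L·ΔT = 4.40×10⁻⁶ × 237.0 mm × 284.0 K = 296 µm.

296 µm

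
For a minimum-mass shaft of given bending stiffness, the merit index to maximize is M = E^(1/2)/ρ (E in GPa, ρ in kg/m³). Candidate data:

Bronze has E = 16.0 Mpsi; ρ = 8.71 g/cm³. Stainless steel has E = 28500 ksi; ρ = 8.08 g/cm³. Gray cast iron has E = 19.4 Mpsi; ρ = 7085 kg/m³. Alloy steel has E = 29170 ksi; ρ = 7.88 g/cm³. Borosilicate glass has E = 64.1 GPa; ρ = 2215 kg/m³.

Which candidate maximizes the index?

borosilicate glass

Convert each candidate to consistent units, then evaluate M:
  bronze: E = 110.3 GPa, ρ = 8710 kg/m³
  stainless steel: E = 196.5 GPa, ρ = 8080 kg/m³
  gray cast iron: E = 133.8 GPa, ρ = 7085 kg/m³
  alloy steel: E = 201.1 GPa, ρ = 7880 kg/m³
  borosilicate glass: E = 64.10 GPa, ρ = 2215 kg/m³
  borosilicate glass: M = 3.61×10⁻³
  alloy steel: M = 1.80×10⁻³
  stainless steel: M = 1.73×10⁻³
  gray cast iron: M = 1.63×10⁻³
  bronze: M = 1.21×10⁻³
Highest index: borosilicate glass.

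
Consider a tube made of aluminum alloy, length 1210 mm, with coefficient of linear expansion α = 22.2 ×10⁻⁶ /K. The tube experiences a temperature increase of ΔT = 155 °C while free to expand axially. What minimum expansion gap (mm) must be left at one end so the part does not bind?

4.16 mm

ΔL = α·L₀·ΔT = 22.2×10⁻⁶ × 1210 mm × 155.0 K = 4.16 mm.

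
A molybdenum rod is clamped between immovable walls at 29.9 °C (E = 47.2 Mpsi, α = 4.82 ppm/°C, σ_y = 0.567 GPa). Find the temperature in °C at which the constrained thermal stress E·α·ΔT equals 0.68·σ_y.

276 °C

E = 47.2 Mpsi = 325.4 GPa.
σ_y = 0.567 GPa = 567.0 MPa.
E·α·ΔT = 385.6 MPa ⇒ ΔT = 385.6 / (325.4×10³ × 4.82×10⁻⁶) = 245.8 K.
T = 29.9 + 245.8 = 275.7 °C.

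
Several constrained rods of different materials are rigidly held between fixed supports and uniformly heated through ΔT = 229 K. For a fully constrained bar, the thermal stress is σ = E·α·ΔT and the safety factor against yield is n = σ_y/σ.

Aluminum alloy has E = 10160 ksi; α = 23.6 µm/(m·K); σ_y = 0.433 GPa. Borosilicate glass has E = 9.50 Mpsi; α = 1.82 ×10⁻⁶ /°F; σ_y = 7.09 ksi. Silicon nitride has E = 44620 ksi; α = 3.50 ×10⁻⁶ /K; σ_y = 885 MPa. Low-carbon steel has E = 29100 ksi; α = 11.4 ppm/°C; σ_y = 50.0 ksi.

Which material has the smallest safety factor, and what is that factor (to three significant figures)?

low-carbon steel, n = 0.658

Converting E to GPa, α to ×10⁻⁶/K, σ_y to MPa, then σ and n for each:
  aluminum alloy: E = 70.05, α = 23.6, σ_y = 433.0 → σ = 379 MPa, n = 1.14
  borosilicate glass: E = 65.50, α = 3.28, σ_y = 48.88 → σ = 49.1 MPa, n = 0.995
  silicon nitride: E = 307.6, α = 3.50, σ_y = 885.0 → σ = 247 MPa, n = 3.59
  low-carbon steel: E = 200.6, α = 11.4, σ_y = 344.7 → σ = 524 MPa, n = 0.658
Smallest n: low-carbon steel with n = 0.658.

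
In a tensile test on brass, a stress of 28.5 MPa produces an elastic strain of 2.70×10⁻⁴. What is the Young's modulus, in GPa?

106 GPa

E = σ/ε = 28.5 MPa / 2.70×10⁻⁴ = 105600 MPa = 106 GPa.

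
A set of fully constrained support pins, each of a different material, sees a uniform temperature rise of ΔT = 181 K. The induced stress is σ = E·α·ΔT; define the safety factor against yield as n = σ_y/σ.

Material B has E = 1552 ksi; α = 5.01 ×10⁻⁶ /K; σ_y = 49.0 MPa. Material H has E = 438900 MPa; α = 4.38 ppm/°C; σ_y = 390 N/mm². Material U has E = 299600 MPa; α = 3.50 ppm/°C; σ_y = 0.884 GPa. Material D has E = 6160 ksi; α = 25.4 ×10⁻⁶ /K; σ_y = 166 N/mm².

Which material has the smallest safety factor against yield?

material D

In consistent units (E in GPa, α in ×10⁻⁶/K, σ_y in MPa):
  material B: E = 10.70, α = 5.01, σ_y = 49.00 → σ = 9.70 MPa, n = 5.05
  material H: E = 438.9, α = 4.38, σ_y = 390.0 → σ = 348 MPa, n = 1.12
  material U: E = 299.6, α = 3.50, σ_y = 884.0 → σ = 190 MPa, n = 4.66
  material D: E = 42.47, α = 25.4, σ_y = 166.0 → σ = 195 MPa, n = 0.850
The minimum is material D at n = 0.850.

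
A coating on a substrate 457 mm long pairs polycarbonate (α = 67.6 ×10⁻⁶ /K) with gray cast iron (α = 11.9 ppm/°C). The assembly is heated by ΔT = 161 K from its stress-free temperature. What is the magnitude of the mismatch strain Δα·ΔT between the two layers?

8.97×10⁻³

Δα = |67.6 − 11.9|×10⁻⁶/K = 55.7×10⁻⁶/K.
Mismatch strain = Δα·ΔT = 55.7×10⁻⁶ × 161.0 = 8.97×10⁻³.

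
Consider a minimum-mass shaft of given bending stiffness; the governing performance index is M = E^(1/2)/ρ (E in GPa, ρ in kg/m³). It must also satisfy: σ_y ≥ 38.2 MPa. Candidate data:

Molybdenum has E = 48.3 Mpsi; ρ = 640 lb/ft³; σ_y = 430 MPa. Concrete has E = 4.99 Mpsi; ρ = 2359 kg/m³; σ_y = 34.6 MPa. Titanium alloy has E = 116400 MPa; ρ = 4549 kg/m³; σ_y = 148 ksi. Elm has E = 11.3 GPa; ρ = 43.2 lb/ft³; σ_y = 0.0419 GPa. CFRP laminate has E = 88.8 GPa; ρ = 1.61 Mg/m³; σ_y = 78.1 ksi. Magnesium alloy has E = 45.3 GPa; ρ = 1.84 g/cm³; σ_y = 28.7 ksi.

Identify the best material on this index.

CFRP laminate

Screen on constraints: σ_y ≥ 38.2 MPa. Survivors: molybdenum, titanium alloy, elm, CFRP laminate, magnesium alloy.
Convert each candidate to consistent units, then evaluate M:
  molybdenum: E = 333.0 GPa, ρ = 10250 kg/m³
  titanium alloy: E = 116.4 GPa, ρ = 4549 kg/m³
  elm: E = 11.30 GPa, ρ = 692.0 kg/m³
  CFRP laminate: E = 88.80 GPa, ρ = 1610 kg/m³
  magnesium alloy: E = 45.30 GPa, ρ = 1840 kg/m³
  CFRP laminate: M = 5.85×10⁻³
  elm: M = 4.86×10⁻³
  magnesium alloy: M = 3.66×10⁻³
  titanium alloy: M = 2.37×10⁻³
  molybdenum: M = 1.78×10⁻³
Highest index: CFRP laminate.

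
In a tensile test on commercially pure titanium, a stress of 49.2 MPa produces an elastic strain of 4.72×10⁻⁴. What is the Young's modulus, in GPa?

104 GPa

E = σ/ε = 49.2 MPa / 4.72×10⁻⁴ = 104200 MPa = 104 GPa.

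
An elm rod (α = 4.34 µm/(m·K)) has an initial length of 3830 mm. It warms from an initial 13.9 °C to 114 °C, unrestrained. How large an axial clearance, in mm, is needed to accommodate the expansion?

ΔT = 114 − 13.9 = 100.1 K.
ΔL = α·L₀·ΔT = 4.34×10⁻⁶ × 3830 mm × 100.1 K = 1.66 mm.

1.66 mm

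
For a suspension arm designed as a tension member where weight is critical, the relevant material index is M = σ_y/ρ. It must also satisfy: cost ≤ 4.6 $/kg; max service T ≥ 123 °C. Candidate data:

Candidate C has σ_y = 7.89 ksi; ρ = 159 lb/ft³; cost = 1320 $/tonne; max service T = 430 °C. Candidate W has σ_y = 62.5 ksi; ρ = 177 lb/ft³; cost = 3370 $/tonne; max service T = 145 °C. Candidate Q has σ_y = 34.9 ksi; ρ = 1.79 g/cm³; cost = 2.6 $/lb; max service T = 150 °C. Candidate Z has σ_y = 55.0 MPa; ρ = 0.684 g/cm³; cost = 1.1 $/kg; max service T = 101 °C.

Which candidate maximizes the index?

Screen on constraints: cost ≤ 4.6 $/kg; max service T ≥ 123 °C. Survivors: candidate C, candidate W.
Convert each candidate to consistent units, then evaluate M:
  candidate C: σ_y = 54.40 MPa, ρ = 2547 kg/m³
  candidate W: σ_y = 430.9 MPa, ρ = 2835 kg/m³
  candidate W: M = 152 kN·m/kg
  candidate C: M = 21.4 kN·m/kg
The maximum is for candidate W.

candidate W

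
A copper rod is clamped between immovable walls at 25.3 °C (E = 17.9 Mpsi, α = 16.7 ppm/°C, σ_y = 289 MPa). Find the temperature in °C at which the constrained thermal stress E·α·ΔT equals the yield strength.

166 °C

E = 17.9 Mpsi = 123.4 GPa.
E·α·ΔT = 289.0 MPa ⇒ ΔT = 289.0 / (123.4×10³ × 16.7×10⁻⁶) = 140.2 K.
T = 25.3 + 140.2 = 165.5 °C.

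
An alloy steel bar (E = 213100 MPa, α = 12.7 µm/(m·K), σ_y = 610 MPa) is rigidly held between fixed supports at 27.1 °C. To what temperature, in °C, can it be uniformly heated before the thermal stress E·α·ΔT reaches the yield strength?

252 °C

E = 213100 MPa = 213.1 GPa.
E·α·ΔT = 610.0 MPa ⇒ ΔT = 610.0 / (213.1×10³ × 12.7×10⁻⁶) = 225.4 K.
T = 27.1 + 225.4 = 252.5 °C.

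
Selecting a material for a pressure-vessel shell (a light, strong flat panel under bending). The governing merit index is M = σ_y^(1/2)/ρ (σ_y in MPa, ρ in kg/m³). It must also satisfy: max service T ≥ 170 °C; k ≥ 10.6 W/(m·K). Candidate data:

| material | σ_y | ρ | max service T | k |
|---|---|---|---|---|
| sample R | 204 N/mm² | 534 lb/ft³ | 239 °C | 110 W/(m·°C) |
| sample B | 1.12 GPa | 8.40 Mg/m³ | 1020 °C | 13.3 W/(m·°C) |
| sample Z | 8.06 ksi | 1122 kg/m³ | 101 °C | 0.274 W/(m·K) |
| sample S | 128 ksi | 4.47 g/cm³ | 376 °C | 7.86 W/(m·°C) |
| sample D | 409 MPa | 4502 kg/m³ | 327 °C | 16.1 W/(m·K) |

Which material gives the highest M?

sample D

Screen on constraints: max service T ≥ 170 °C; k ≥ 10.6 W/(m·K). Survivors: sample R, sample B, sample D.
In SI units:
  sample R: σ_y = 204.0 MPa, ρ = 8554 kg/m³
  sample B: σ_y = 1120 MPa, ρ = 8400 kg/m³
  sample D: σ_y = 409.0 MPa, ρ = 4502 kg/m³
  sample D: M = 4.49×10⁻³
  sample B: M = 3.98×10⁻³
  sample R: M = 1.67×10⁻³
Highest index: sample D.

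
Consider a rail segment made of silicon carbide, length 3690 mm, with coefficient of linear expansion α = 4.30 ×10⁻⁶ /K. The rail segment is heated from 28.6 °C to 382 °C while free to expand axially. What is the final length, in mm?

ΔT = 382 − 28.6 = 353.4 K.
ΔL = α·L₀·ΔT = 4.30×10⁻⁶ × 3690 mm × 353.4 K = 5.61 mm.
L = L₀ + ΔL = 3690 + 5.61 = 3695.6 mm.

3695.6 mm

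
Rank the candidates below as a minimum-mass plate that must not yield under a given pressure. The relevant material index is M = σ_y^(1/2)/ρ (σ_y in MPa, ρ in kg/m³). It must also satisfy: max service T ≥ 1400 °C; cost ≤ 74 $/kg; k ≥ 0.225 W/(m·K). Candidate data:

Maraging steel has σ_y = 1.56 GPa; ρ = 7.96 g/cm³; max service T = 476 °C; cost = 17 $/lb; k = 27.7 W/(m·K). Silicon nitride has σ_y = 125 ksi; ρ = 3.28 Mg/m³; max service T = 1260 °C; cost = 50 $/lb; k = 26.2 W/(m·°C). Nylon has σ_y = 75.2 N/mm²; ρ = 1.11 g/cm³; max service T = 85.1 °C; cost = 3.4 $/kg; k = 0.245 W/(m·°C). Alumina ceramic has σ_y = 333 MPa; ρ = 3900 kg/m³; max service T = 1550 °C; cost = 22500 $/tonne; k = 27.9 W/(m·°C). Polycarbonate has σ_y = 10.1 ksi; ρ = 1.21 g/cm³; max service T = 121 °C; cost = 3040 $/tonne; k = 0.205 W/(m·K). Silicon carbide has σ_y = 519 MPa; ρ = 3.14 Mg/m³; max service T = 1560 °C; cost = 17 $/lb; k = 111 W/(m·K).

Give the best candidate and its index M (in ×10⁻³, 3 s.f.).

Screen on constraints: max service T ≥ 1400 °C; cost ≤ 74 $/kg; k ≥ 0.225 W/(m·K). Survivors: alumina ceramic, silicon carbide.
After converting to SI:
  alumina ceramic: σ_y = 333.0 MPa, ρ = 3900 kg/m³
  silicon carbide: σ_y = 519.0 MPa, ρ = 3140 kg/m³
  silicon carbide: M = 7.26×10⁻³
  alumina ceramic: M = 4.68×10⁻³
Highest index: silicon carbide.

silicon carbide, M = 7.26×10⁻³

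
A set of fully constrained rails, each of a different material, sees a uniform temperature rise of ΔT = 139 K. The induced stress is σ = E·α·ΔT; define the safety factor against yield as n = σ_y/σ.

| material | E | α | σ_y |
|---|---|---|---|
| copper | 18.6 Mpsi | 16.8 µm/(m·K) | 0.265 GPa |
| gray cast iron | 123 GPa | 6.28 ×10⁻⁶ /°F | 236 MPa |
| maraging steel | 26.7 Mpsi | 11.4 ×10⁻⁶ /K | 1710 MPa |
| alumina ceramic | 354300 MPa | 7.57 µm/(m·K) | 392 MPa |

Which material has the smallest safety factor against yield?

copper

Per material, after unit conversion:
  copper: E = 128.2, α = 16.8, σ_y = 265.0 → σ = 299 MPa, n = 0.885
  gray cast iron: E = 123.0, α = 11.3, σ_y = 236.0 → σ = 193 MPa, n = 1.22
  maraging steel: E = 184.1, α = 11.4, σ_y = 1710 → σ = 292 MPa, n = 5.86
  alumina ceramic: E = 354.3, α = 7.57, σ_y = 392.0 → σ = 373 MPa, n = 1.05
The minimum is copper at n = 0.885.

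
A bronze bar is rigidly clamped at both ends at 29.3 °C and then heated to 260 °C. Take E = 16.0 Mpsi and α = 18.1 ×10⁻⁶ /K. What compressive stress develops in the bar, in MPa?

E = 16.0 Mpsi = 110.3 GPa.
ΔT = 230.7 K. Constrained thermal stress σ = E·α·ΔT = 110.3×10³ MPa × 18.1×10⁻⁶ × 230.7 = 461 MPa (compressive).

461 MPa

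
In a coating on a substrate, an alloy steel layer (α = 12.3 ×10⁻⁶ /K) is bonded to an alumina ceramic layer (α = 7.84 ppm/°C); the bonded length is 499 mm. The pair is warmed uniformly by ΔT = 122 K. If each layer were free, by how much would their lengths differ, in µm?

Δα = |12.3 − 7.84|×10⁻⁶/K = 4.46×10⁻⁶/K.
ΔL_mismatch = Δα·L·ΔT = 4.46×10⁻⁶ × 499.0 mm × 122.0 K = 272 µm.

272 µm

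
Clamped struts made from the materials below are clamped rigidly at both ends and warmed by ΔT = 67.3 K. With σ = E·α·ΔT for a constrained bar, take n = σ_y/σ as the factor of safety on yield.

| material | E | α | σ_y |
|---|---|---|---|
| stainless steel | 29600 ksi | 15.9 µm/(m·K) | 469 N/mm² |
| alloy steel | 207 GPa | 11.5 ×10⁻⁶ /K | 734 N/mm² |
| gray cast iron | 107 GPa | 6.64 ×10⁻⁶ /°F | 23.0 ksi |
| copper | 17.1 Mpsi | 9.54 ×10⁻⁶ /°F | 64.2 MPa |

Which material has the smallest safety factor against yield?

copper

With everything in SI (GPa, ×10⁻⁶/K, MPa):
  stainless steel: E = 204.1, α = 15.9, σ_y = 469.0 → σ = 218 MPa, n = 2.15
  alloy steel: E = 207.0, α = 11.5, σ_y = 734.0 → σ = 160 MPa, n = 4.58
  gray cast iron: E = 107.0, α = 12.0, σ_y = 158.6 → σ = 86.1 MPa, n = 1.84
  copper: E = 117.9, α = 17.2, σ_y = 64.20 → σ = 136 MPa, n = 0.471
Smallest n: copper with n = 0.471.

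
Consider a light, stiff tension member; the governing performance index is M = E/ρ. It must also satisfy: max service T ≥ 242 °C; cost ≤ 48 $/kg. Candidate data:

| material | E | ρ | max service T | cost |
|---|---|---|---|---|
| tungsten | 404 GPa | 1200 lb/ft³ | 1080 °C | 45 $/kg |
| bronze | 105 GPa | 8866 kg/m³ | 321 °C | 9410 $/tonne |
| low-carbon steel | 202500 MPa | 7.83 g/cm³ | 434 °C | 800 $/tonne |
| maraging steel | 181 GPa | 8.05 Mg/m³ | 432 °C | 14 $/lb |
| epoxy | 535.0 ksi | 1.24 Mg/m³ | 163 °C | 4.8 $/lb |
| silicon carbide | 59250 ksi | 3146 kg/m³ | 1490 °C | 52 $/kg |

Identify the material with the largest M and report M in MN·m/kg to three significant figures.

Screen on constraints: max service T ≥ 242 °C; cost ≤ 48 $/kg. Survivors: tungsten, bronze, low-carbon steel, maraging steel.
Putting every candidate on a common basis:
  tungsten: E = 404.0 GPa, ρ = 19220 kg/m³
  bronze: E = 105.0 GPa, ρ = 8866 kg/m³
  low-carbon steel: E = 202.5 GPa, ρ = 7830 kg/m³
  maraging steel: E = 181.0 GPa, ρ = 8050 kg/m³
  low-carbon steel: M = 25.9 MN·m/kg
  maraging steel: M = 22.5 MN·m/kg
  tungsten: M = 21.0 MN·m/kg
  bronze: M = 11.8 MN·m/kg
The maximum is for low-carbon steel.

low-carbon steel, M = 25.9 MN·m/kg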